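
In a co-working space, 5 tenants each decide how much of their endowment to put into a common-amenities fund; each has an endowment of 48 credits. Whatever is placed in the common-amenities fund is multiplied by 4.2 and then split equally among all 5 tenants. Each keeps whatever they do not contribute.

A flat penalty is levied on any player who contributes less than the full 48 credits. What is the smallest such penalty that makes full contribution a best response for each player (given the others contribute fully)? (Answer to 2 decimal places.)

Given the others contribute fully, the best deviation is to contribute 0 (any partial contribution still incurs the fine and gives up units whose private return 0.8400 is below 1).
Deviating from 48 to 0 saves 48 credits but forfeits the deviator's share of the drop in the common-amenities fund: 4.2/5 × 48 = 40.32.
So the deviation gain is 48 − 40.32 = 7.68, and the fine must be at least 7.68 credits to wipe it out.

7.68 credits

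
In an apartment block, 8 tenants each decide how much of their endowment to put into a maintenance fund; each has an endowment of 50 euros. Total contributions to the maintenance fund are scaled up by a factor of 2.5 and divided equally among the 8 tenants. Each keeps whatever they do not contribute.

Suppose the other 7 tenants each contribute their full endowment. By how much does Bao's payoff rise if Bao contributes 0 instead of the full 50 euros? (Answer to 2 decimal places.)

34.38 euros

Switching from a contribution of 50 to 0 lets Bao keep an extra 50 euros, but lowers the maintenance fund by 50, which costs Bao their own share of that drop: 2.5/8 × 50 = 15.62.
Net gain = 50 − 15.62 = 34.38. The private return per contributed unit (0.3125) is below 1, so free-riding is indeed the best response regardless of what the others do.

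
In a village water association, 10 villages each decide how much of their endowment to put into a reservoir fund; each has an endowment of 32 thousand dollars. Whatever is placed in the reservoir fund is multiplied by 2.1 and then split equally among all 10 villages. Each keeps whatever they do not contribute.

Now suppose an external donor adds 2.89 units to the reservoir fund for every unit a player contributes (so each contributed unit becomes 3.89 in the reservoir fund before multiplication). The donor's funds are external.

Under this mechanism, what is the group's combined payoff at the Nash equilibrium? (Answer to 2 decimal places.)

The effective private return is 2.1 × 3.89 / 10 = 0.8169, which is still under 1, so the mechanism doesn't change anyone's dominant strategy: zero contribution.
At the Nash equilibrium no one contributes; group total payoff = 10 × 32 = 320.

320.00 thousand dollars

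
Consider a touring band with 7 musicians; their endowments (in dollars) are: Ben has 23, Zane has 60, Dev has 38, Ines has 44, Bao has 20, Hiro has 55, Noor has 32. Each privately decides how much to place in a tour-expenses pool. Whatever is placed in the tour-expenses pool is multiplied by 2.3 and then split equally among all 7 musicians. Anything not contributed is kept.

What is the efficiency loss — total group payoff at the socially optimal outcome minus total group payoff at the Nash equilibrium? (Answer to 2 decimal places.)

The private return per contributed unit is 2.3/7 = 0.3286 < 1 for every player regardless of endowment, so the Nash equilibrium is zero contribution and the group total is Σ E_j = 23 + 60 + 38 + 44 + 20 + 55 + 32 = 272.
Each contributed unit returns 2.300 to the group, so the social optimum is full contribution by everyone: group total = 2.300 × 272 = 625.60.
Efficiency loss = (2.300 − 1) × 272 = 353.60.

353.60 dollars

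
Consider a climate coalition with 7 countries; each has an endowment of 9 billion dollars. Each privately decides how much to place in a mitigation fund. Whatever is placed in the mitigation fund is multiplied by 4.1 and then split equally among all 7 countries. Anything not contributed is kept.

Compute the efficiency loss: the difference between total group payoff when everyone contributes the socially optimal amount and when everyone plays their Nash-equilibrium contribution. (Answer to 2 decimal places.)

Each contributed unit returns 4.1/7 = 0.5857 to its contributor — below 1 — so contributing 0 is dominant for every player. At the Nash equilibrium everyone keeps their 9, and the group total is 7 × 9 = 63.
Each contributed unit returns 4.100 to the group as a whole (0.5857 to each of 7 players), which exceeds 1, so the social optimum is full contribution: group total = 4.100 × 63 = 258.30.
Efficiency loss = 258.30 − 63 = 195.30.

195.30 billion dollars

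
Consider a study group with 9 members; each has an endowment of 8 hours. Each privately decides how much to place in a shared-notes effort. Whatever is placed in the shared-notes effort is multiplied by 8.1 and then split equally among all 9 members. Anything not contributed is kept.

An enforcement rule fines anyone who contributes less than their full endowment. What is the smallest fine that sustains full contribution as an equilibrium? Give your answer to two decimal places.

0.80 hours

Given the others contribute fully, the best deviation is to contribute 0 (any partial contribution still incurs the fine and gives up units whose private return 0.9000 is below 1).
Deviating from 8 to 0 saves 8 hours but forfeits the deviator's share of the drop in the shared-notes effort: 8.1/9 × 8 = 7.20.
So the deviation gain is 8 − 7.20 = 0.80, and the fine must be at least 0.80 hours to wipe it out.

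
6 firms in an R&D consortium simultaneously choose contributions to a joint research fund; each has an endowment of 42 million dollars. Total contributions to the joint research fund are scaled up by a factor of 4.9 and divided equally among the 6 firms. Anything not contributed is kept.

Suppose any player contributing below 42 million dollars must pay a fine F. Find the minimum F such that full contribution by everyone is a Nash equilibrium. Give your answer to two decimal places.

7.70 million dollars

Given the others contribute fully, the best deviation is to contribute 0 (any partial contribution still incurs the fine and gives up units whose private return 0.8167 is below 1).
Deviating from 42 to 0 saves 42 million dollars but forfeits the deviator's share of the drop in the joint research fund: 4.9/6 × 42 = 34.30.
So the deviation gain is 42 − 34.30 = 7.70, and the fine must be at least 7.70 million dollars to wipe it out.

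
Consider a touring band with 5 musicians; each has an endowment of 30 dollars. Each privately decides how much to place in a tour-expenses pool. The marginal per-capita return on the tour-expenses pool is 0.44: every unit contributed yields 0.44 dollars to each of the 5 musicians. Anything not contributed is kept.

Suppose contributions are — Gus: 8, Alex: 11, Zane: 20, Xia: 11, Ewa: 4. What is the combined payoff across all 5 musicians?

Total contributed: 8 + 11 + 20 + 11 + 4 = 54; total kept: 5 × 30 − 54 = 96.
The tour-expenses pool pays out 0.44 × 5 × 54 = 118.80 in aggregate.
Group total = 96 + 118.80 = 214.80.

214.80 dollars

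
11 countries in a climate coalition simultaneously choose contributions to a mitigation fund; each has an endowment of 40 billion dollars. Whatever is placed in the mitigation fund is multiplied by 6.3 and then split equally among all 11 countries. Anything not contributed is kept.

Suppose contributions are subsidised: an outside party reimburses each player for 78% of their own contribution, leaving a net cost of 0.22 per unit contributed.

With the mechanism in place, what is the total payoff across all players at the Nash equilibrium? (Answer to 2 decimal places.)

The effective private return per unit is now (6.3/11) / 0.22 = 2.6033 > 1, so every player's dominant strategy flips to full contribution.
At the Nash equilibrium everyone contributes 40. Group total payoff = 11 × (40 × 0.78 + 6.3 × 40) = 3115.20.

3115.20 billion dollars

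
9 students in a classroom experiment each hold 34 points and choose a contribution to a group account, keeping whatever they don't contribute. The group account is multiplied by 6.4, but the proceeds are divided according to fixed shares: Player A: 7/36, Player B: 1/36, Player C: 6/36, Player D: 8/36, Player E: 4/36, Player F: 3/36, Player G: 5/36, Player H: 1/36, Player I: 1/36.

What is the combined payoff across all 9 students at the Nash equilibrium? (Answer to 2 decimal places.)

856.80 points

For player j, contributing a unit is worthwhile iff 6.4 × (j's share) ≥ 1, i.e. iff j's share is at least 0.1563.
Player A, Player C and Player D clear that bar, contributing 34 each; the remaining 6 contribute 0. Total contributed: 102.
The group account pays out 6.4 × 102 = 652.80 in total (split across the unequal shares, but the aggregate is all that matters for the group sum).
The 6 free-riders keep 34 each, adding 204. Group total = 204 + 652.80 = 856.80.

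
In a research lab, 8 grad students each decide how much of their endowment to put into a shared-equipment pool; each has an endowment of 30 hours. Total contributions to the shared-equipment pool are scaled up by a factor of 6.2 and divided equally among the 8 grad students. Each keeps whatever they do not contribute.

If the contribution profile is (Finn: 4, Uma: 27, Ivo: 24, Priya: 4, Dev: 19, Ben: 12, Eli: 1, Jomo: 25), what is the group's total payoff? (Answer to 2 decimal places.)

843.20 hours

Total contributed: 4 + 27 + 24 + 4 + 19 + 12 + 1 + 25 = 116; total kept: 8 × 30 − 116 = 124.
The shared-equipment pool pays out 6.2 × 116 = 719.20 in aggregate.
Group total = 124 + 719.20 = 843.20.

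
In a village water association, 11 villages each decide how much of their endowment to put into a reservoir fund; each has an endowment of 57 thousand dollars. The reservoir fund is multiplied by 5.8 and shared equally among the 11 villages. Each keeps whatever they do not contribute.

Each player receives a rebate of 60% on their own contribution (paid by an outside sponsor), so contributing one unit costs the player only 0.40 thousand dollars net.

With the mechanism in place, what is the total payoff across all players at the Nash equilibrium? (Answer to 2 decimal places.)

4012.80 thousand dollars

With the mechanism, a contributed unit returns (5.8/11) / 0.40 = 1.3182 per unit of net cost to the contributor — now above 1 — so contributing fully is weakly dominant for every player.
So the Nash equilibrium is full contribution by all 11; the group earns 11 × (57 × 0.60 + 5.8 × 57) = 4012.80.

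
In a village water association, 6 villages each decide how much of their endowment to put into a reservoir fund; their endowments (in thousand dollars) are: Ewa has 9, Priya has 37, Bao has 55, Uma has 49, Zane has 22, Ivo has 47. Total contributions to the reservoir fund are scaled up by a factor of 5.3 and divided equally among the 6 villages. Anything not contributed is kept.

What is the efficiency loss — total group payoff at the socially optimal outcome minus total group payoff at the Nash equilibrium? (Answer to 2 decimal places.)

The private return per contributed unit is 5.3/6 = 0.8833 < 1 for every player regardless of endowment, so the Nash equilibrium is zero contribution and the group total is Σ E_j = 9 + 37 + 55 + 49 + 22 + 47 = 219.
Each contributed unit returns 5.300 to the group, so the social optimum is full contribution by everyone: group total = 5.300 × 219 = 1160.70.
Efficiency loss = (5.300 − 1) × 219 = 941.70.

941.70 thousand dollars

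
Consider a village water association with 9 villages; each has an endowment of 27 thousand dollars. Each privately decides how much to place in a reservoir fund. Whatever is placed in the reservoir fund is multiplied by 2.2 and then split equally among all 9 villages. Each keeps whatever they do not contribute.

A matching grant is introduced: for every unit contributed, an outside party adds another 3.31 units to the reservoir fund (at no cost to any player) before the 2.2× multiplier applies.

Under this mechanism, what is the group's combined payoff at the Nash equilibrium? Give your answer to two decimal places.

Under the mechanism each unit contributed yields 2.2 × 4.31 / 9 = 1.0536 back to its contributor per unit of net cost, which exceeds 1, making full contribution the dominant choice for everyone.
At the Nash equilibrium everyone contributes 27. Group total payoff = 2.2 × 4.31 × 243 = 2304.13.

2304.13 thousand dollars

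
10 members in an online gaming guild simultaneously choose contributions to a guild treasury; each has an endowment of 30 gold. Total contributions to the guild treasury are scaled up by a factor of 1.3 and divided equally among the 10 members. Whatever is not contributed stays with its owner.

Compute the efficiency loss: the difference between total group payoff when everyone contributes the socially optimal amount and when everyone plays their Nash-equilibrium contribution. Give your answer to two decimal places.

Each contributed unit returns 1.3/10 = 0.1300 to its contributor — below 1 — so contributing 0 is dominant for every player. At the Nash equilibrium everyone keeps their 30, and the group total is 10 × 30 = 300.
Each contributed unit returns 1.300 to the group as a whole (0.1300 to each of 10 players), which exceeds 1, so the social optimum is full contribution: group total = 1.300 × 300 = 390.00.
Efficiency loss = 390.00 − 300 = 90.00.

90.00 gold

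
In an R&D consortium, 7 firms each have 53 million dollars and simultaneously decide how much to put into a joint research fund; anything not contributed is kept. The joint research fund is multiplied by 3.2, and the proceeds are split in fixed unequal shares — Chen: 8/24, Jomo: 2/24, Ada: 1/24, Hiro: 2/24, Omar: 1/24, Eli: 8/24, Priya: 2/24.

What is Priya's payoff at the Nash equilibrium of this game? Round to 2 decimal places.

81.27 million dollars

Each unit j contributes comes back to j as 3.2 × (j's share), so j prefers to contribute only if that share exceeds 1/3.2 = 0.3125; otherwise keeping the unit dominates.
Chen and Eli clear that bar, contributing 53 each; the remaining 5 contribute 0. Total contributed: 106.
Priya keeps 53 and receives 3.2 × 106 × 2/24 = 28.27 from the joint research fund, for a payoff of 81.27.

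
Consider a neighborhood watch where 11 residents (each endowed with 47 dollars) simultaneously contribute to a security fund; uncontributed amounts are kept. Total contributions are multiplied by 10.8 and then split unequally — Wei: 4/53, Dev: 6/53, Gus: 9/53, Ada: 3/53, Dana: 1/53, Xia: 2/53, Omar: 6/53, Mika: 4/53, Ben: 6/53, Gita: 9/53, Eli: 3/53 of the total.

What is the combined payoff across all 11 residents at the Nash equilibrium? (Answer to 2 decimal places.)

2820.00 dollars

A player with share s gets back 10.8·s per unit contributed, so full contribution is dominant for anyone with s > 1/10.8 = 0.0926 and zero contribution is dominant for anyone below.
The shares above 0.0926 belong to Dev, Gus, Omar, Ben and Gita, contributing 47 each; the remaining 6 contribute 0. Total contributed: 235.
The security fund pays out 10.8 × 235 = 2538.00 in total (split across the unequal shares, but the aggregate is all that matters for the group sum).
The 6 free-riders keep 47 each, adding 282. Group total = 282 + 2538.00 = 2820.00.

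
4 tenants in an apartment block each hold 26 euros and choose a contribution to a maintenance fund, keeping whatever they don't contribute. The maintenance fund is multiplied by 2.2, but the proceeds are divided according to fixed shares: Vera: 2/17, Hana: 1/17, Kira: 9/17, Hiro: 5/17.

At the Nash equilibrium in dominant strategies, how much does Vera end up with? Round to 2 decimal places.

32.73 euros

Each unit j contributes comes back to j as 2.2 × (j's share), so j prefers to contribute only if that share exceeds 1/2.2 = 0.4545; otherwise keeping the unit dominates.
Kira alone (share 9/17) is above the threshold, contributing 26; the remaining 3 contribute 0. Total contributed: 26.
Vera keeps 26 and receives 2.2 × 26 × 2/17 = 6.73 from the maintenance fund, for a payoff of 32.73.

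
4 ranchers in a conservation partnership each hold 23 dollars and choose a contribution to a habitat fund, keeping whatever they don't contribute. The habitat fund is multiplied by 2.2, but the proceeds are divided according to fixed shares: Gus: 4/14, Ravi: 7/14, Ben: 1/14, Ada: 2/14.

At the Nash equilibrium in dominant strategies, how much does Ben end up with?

26.61 dollars

Each unit j contributes comes back to j as 2.2 × (j's share), so j prefers to contribute only if that share exceeds 1/2.2 = 0.4545; otherwise keeping the unit dominates.
Only Ravi (7/14) clears that bar, contributing 23; the remaining 3 contribute 0. Total contributed: 23.
Ben keeps 23 and receives 2.2 × 23 × 1/14 = 3.61 from the habitat fund, for a payoff of 26.61.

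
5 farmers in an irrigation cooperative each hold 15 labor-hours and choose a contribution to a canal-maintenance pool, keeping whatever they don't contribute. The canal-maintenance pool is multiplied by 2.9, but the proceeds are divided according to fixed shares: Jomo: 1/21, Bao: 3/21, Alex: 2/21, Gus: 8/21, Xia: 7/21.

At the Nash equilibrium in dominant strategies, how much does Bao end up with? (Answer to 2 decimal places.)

A player with share s gets back 2.9·s per unit contributed, so full contribution is dominant for anyone with s > 1/2.9 = 0.3448 and zero contribution is dominant for anyone below.
Only Gus (8/21) clears that bar, contributing 15; the remaining 4 contribute 0. Total contributed: 15.
Bao keeps 15 and receives 2.9 × 15 × 3/21 = 6.21 from the canal-maintenance pool, for a payoff of 21.21.

21.21 labor-hours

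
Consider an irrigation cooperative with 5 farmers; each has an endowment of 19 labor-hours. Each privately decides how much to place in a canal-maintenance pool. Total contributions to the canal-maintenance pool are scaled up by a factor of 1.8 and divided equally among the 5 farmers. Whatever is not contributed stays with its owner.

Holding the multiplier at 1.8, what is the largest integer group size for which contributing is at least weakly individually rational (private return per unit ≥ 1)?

1

Private return per unit is 1.8/(group size), which is ≥ 1 whenever the group size is ≤ 1.8.
The largest such integer is 1.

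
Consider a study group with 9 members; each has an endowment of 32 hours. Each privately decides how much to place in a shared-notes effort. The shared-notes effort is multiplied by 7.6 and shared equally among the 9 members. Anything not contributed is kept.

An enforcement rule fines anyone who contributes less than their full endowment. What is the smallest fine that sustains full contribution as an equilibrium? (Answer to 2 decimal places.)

Given the others contribute fully, the best deviation is to contribute 0 (any partial contribution still incurs the fine and gives up units whose private return 0.8444 is below 1).
Deviating from 32 to 0 saves 32 hours but forfeits the deviator's share of the drop in the shared-notes effort: 7.6/9 × 32 = 27.02.
So the deviation gain is 32 − 27.02 = 4.98, and the fine must be at least 4.98 hours to wipe it out.

4.98 hours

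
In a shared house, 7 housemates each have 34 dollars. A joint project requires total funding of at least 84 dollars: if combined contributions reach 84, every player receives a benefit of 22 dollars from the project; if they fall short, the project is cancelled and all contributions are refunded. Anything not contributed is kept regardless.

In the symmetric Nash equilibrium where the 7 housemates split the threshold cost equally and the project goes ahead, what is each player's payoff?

44 dollars

Equal share of the threshold: 84/7 = 12.
At this profile no one gains by cutting their contribution: any cut drops the total below 84, the project is cancelled, contributions are refunded, and the deviator ends with 34, which is less than 34 − 12 + 22 = 44. Contributing more than 12 just wastes the excess. So contributing exactly 12 is a best response.
Each player's payoff: 34 − 12 + 22 = 44.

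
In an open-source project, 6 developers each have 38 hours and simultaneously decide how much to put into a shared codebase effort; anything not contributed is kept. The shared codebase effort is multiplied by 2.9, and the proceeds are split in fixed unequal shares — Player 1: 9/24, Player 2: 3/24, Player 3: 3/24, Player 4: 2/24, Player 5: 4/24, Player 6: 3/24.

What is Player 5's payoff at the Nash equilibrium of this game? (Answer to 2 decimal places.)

A player with share s gets back 2.9·s per unit contributed, so full contribution is dominant for anyone with s > 1/2.9 = 0.3448 and zero contribution is dominant for anyone below.
The only share above 0.3448 is Player 1's 9/24, contributing 38; the remaining 5 contribute 0. Total contributed: 38.
Player 5 keeps 38 and receives 2.9 × 38 × 4/24 = 18.37 from the shared codebase effort, for a payoff of 56.37.

56.37 hours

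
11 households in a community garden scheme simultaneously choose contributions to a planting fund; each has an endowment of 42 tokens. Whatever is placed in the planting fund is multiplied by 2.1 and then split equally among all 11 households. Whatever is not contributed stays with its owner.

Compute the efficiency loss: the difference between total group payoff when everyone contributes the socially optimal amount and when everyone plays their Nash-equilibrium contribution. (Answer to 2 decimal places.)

Each contributed unit returns 2.1/11 = 0.1909 to its contributor — below 1 — so contributing 0 is dominant for every player. At the Nash equilibrium everyone keeps their 42, and the group total is 11 × 42 = 462.
Each contributed unit returns 2.100 to the group as a whole (0.1909 to each of 11 players), which exceeds 1, so the social optimum is full contribution: group total = 2.100 × 462 = 970.20.
Efficiency loss = 970.20 − 462 = 508.20.

508.20 tokens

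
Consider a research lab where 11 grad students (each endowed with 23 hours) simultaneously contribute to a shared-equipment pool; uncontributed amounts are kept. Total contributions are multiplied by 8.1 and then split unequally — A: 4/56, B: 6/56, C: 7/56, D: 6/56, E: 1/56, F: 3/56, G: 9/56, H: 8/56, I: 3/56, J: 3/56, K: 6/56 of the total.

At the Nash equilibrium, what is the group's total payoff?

742.90 hours

Each unit j contributes comes back to j as 8.1 × (j's share), so j prefers to contribute only if that share exceeds 1/8.1 = 0.1235; otherwise keeping the unit dominates.
C, G and H clear that bar, contributing 23 each; the remaining 8 contribute 0. Total contributed: 69.
The shared-equipment pool pays out 8.1 × 69 = 558.90 in total (split across the unequal shares, but the aggregate is all that matters for the group sum).
The 8 free-riders keep 23 each, adding 184. Group total = 184 + 558.90 = 742.90.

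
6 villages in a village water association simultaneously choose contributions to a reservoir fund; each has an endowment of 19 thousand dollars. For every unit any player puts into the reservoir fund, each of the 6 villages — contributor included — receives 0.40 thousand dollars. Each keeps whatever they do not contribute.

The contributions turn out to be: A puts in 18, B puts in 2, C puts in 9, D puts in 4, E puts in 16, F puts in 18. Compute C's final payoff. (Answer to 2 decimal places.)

36.80 thousand dollars

Total contributed: 18 + 2 + 9 + 4 + 16 + 18 = 67.
Each receives 0.40 × 67 = 26.80 from the reservoir fund.
C keeps 19 − 9 = 10, so C's payoff is 10 + 26.80 = 36.80.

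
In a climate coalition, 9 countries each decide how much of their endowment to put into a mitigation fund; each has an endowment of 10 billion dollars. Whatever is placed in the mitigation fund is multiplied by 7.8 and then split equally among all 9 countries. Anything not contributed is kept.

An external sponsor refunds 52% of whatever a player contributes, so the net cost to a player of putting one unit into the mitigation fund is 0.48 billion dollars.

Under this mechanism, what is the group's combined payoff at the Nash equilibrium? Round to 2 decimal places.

The effective private return per unit is now (7.8/9) / 0.48 = 1.8056 > 1, so every player's dominant strategy flips to full contribution.
At the Nash equilibrium everyone contributes 10. Group total payoff = 9 × (10 × 0.52 + 7.8 × 10) = 748.80.

748.80 billion dollars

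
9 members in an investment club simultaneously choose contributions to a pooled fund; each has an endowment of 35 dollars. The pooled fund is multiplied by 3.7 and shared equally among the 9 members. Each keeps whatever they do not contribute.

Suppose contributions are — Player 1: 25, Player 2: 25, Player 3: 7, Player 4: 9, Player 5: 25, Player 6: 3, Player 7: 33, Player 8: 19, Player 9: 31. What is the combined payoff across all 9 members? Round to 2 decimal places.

Total contributed: 25 + 25 + 7 + 9 + 25 + 3 + 33 + 19 + 31 = 177; total kept: 9 × 35 − 177 = 138.
The pooled fund pays out 3.7 × 177 = 654.90 in aggregate.
Group total = 138 + 654.90 = 792.90.

792.90 dollars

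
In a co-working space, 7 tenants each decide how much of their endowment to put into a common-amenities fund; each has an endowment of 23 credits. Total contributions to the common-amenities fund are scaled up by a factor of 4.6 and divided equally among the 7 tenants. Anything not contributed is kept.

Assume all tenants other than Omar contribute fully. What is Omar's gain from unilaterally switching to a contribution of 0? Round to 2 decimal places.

7.89 credits

Switching from a contribution of 23 to 0 lets Omar keep an extra 23 credits, but lowers the common-amenities fund by 23, which costs Omar their own share of that drop: 4.6/7 × 23 = 15.11.
Net gain = 23 − 15.11 = 7.89. The private return per contributed unit (0.6571) is below 1, so free-riding is indeed the best response regardless of what the others do.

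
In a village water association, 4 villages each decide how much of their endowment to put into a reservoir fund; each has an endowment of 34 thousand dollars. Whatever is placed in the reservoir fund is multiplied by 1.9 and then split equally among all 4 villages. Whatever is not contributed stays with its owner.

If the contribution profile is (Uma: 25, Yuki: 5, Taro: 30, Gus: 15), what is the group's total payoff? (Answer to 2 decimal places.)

Total contributed: 25 + 5 + 30 + 15 = 75; total kept: 4 × 34 − 75 = 61.
The reservoir fund pays out 1.9 × 75 = 142.50 in aggregate.
Group total = 61 + 142.50 = 203.50.

203.50 thousand dollars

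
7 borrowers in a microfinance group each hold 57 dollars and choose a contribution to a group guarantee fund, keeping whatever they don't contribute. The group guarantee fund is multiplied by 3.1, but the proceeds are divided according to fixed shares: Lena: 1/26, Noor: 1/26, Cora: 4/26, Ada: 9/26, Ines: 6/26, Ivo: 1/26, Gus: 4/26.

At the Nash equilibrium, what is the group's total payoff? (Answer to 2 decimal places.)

Player j's private return per contributed unit is 3.1 × (j's share). Contributing is weakly dominant for j when that share is at least 1/3.1 = 0.3226, and contributing 0 is dominant otherwise.
Only Ada (9/26) clears that bar, contributing 57; the remaining 6 contribute 0. Total contributed: 57.
The group guarantee fund pays out 3.1 × 57 = 176.70 in total (split across the unequal shares, but the aggregate is all that matters for the group sum).
The 6 free-riders keep 57 each, adding 342. Group total = 342 + 176.70 = 518.70.

518.70 dollars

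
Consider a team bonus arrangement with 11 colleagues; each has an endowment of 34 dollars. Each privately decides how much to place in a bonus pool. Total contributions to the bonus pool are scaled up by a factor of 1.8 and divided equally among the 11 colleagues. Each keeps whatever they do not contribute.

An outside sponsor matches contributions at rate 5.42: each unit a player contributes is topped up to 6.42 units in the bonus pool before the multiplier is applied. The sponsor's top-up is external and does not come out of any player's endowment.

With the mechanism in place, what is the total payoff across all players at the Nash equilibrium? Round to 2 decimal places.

Under the mechanism each unit contributed yields 1.8 × 6.42 / 11 = 1.0505 back to its contributor per unit of net cost, which exceeds 1, making full contribution the dominant choice for everyone.
So the Nash equilibrium is full contribution by all 11; the group earns 1.8 × 6.42 × 374 = 4321.94.

4321.94 dollars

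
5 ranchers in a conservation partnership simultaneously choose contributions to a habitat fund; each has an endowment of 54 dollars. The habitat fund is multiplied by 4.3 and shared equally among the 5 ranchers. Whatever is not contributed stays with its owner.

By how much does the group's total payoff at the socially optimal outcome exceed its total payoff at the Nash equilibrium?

891.00 dollars

Each contributed unit returns 4.3/5 = 0.8600 to its contributor — below 1 — so contributing 0 is dominant for every player. At the Nash equilibrium everyone keeps their 54, and the group total is 5 × 54 = 270.
Each contributed unit returns 4.300 to the group as a whole (0.8600 to each of 5 players), which exceeds 1, so the social optimum is full contribution: group total = 4.300 × 270 = 1161.00.
Efficiency loss = 1161.00 − 270 = 891.00.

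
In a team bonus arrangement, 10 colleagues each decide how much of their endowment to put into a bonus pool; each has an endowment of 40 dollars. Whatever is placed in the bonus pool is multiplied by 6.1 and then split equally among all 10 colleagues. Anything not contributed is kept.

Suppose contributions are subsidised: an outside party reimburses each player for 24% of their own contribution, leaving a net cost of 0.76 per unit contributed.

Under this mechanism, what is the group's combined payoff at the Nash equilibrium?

With the mechanism, a contributed unit returns (6.1/10) / 0.76 = 0.8026 per unit of net cost — still below 1 — so contributing 0 remains dominant for every player.
Everyone keeps their endowment and the group total is 10 × 40 = 400.

400.00 dollars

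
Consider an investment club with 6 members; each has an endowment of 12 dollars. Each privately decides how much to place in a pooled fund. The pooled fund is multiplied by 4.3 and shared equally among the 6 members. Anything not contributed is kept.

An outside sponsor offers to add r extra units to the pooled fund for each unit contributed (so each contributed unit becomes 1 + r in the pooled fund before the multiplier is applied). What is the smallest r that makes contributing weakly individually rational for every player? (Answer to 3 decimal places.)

With matching at rate r, one contributed unit becomes (1 + r) in the pooled fund and returns 4.3 × (1 + r) / 6 to the contributor.
Setting this equal to 1: 1 + r = 6/4.3 = 1.3953.
So the minimum matching rate is r = 1.3953 − 1 = 0.395.

0.395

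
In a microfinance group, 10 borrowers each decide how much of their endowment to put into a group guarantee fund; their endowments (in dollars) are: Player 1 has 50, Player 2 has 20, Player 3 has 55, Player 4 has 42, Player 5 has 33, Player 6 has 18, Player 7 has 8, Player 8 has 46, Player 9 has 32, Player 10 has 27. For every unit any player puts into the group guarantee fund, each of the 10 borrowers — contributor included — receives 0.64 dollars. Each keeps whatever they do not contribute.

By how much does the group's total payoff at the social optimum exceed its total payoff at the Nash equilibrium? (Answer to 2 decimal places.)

1787.40 dollars

The private return per contributed unit is 0.64 < 1 for everyone, so the Nash equilibrium is zero contribution and the group total is Σ E_j = 50 + 20 + 55 + 42 + 33 + 18 + 8 + 46 + 32 + 27 = 331.
Each contributed unit returns 6.400 to the group, so the social optimum is full contribution by everyone: group total = 6.400 × 331 = 2118.40.
Efficiency loss = (6.400 − 1) × 331 = 1787.40.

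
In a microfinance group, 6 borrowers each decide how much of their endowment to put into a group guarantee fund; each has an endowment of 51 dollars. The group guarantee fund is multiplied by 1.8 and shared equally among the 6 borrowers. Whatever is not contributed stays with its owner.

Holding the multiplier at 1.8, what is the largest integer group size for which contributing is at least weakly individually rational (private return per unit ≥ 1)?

Private return per unit is 1.8/(group size), which is ≥ 1 whenever the group size is ≤ 1.8.
The largest such integer is 1.

1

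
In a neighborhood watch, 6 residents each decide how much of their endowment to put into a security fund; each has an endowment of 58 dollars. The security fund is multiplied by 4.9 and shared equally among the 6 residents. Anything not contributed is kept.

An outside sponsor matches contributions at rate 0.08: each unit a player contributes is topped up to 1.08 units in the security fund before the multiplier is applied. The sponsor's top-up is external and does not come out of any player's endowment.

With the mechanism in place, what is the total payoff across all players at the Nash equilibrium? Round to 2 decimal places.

With the mechanism, a contributed unit returns 4.9 × 1.08 / 6 = 0.8820 per unit of net cost — still below 1 — so contributing 0 remains dominant for every player.
At the Nash equilibrium no one contributes; group total payoff = 6 × 58 = 348.

348.00 dollars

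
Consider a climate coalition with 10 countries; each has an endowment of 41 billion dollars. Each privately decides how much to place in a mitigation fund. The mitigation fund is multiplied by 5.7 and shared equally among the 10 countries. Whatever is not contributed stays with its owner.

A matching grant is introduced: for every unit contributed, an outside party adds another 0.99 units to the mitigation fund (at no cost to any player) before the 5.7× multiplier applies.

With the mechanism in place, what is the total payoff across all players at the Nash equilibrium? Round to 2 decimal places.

4650.63 billion dollars

The effective private return per unit is now 5.7 × 1.99 / 10 = 1.1343 > 1, so every player's dominant strategy flips to full contribution.
At the Nash equilibrium everyone contributes 41. Group total payoff = 5.7 × 1.99 × 410 = 4650.63.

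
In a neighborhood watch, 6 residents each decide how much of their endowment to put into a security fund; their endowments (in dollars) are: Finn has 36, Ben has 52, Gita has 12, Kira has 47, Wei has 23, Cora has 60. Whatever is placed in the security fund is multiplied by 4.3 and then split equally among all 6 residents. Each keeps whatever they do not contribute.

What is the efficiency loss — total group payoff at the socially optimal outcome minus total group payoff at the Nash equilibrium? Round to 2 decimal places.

The private return per contributed unit is 4.3/6 = 0.7167 < 1 for every player regardless of endowment, so the Nash equilibrium is zero contribution and the group total is Σ E_j = 36 + 52 + 12 + 47 + 23 + 60 = 230.
Each contributed unit returns 4.300 to the group, so the social optimum is full contribution by everyone: group total = 4.300 × 230 = 989.00.
Efficiency loss = (4.300 − 1) × 230 = 759.00.

759.00 dollars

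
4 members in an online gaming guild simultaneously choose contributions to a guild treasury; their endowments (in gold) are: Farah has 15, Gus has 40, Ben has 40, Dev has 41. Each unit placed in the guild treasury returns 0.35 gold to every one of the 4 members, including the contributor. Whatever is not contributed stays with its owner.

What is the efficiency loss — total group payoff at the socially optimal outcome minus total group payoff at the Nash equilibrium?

The private return per contributed unit is 0.35 < 1 for everyone, so the Nash equilibrium is zero contribution and the group total is Σ E_j = 15 + 40 + 40 + 41 = 136.
Each contributed unit returns 1.400 to the group, so the social optimum is full contribution by everyone: group total = 1.400 × 136 = 190.40.
Efficiency loss = (1.400 − 1) × 136 = 54.40.

54.40 gold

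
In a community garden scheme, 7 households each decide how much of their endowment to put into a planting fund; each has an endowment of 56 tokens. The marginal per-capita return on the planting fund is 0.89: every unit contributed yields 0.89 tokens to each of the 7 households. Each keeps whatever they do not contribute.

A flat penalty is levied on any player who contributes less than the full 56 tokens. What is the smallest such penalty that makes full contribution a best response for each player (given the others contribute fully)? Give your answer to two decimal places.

Given the others contribute fully, the best deviation is to contribute 0 (any partial contribution still incurs the fine and gives up units whose private return 0.89 is below 1).
Deviating from 56 to 0 saves 56 tokens but forfeits the deviator's share of the drop in the planting fund: 0.89 × 56 = 49.84.
So the deviation gain is 56 − 49.84 = 6.16, and the fine must be at least 6.16 tokens to wipe it out.

6.16 tokens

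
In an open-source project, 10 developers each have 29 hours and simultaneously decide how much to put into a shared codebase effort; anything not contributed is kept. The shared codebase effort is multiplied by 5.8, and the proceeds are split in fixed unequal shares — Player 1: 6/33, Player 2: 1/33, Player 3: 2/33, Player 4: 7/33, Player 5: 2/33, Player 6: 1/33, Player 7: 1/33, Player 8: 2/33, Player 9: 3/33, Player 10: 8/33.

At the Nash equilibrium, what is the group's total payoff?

Player j's private return per contributed unit is 5.8 × (j's share). Contributing is weakly dominant for j when that share is at least 1/5.8 = 0.1724, and contributing 0 is dominant otherwise.
Player 1, Player 4 and Player 10 clear that bar, contributing 29 each; the remaining 7 contribute 0. Total contributed: 87.
The shared codebase effort pays out 5.8 × 87 = 504.60 in total (split across the unequal shares, but the aggregate is all that matters for the group sum).
The 7 free-riders keep 29 each, adding 203. Group total = 203 + 504.60 = 707.60.

707.60 hours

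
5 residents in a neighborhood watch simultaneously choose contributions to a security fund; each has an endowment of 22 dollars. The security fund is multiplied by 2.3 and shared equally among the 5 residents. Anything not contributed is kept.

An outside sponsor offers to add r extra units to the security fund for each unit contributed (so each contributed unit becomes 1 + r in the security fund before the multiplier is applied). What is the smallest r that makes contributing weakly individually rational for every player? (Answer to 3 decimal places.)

With matching at rate r, one contributed unit becomes (1 + r) in the security fund and returns 2.3 × (1 + r) / 5 to the contributor.
Setting this equal to 1: 1 + r = 5/2.3 = 2.1739.
So the minimum matching rate is r = 2.1739 − 1 = 1.174.

1.174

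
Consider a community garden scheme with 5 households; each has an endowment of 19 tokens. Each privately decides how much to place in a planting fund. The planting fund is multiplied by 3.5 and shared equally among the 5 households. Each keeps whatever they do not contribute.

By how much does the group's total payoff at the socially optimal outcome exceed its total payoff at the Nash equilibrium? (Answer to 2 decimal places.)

237.50 tokens

Each contributed unit returns 3.5/5 = 0.7000 to its contributor — below 1 — so contributing 0 is dominant for every player. At the Nash equilibrium everyone keeps their 19, and the group total is 5 × 19 = 95.
Each contributed unit returns 3.500 to the group as a whole (0.7000 to each of 5 players), which exceeds 1, so the social optimum is full contribution: group total = 3.500 × 95 = 332.50.
Efficiency loss = 332.50 − 95 = 237.50.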